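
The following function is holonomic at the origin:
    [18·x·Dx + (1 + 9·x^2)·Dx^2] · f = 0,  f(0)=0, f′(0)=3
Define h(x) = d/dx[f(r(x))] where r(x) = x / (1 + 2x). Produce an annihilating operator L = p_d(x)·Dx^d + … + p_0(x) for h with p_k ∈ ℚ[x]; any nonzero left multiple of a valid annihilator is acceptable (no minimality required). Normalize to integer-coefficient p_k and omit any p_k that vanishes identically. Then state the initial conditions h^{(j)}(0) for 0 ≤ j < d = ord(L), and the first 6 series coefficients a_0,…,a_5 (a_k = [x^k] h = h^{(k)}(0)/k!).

L = (4 + 26·x) + (1 + 4·x + 13·x^2)·Dx  (order 1).
h: a_k = 3, -12, 9, 120, -597, 828, …
ICs: h(0) = 3.

f: a_k = 0, 3, 0, -9, 0, 243/5, …
Substitute x→r, Dx→(1/r')Dx; clear ⇒ L₀.
Derive L from L₀ (diff closure).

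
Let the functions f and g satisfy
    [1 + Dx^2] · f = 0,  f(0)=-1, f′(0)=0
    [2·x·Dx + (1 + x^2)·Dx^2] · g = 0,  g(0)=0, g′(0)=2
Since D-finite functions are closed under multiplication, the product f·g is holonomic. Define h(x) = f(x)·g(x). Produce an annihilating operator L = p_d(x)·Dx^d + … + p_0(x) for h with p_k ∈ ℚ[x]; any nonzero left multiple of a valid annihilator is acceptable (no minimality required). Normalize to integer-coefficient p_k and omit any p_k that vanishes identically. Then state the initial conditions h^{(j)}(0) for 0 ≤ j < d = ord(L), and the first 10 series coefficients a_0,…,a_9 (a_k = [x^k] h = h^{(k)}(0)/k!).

f: a_k = -1, 0, 1/2, 0, -1/24, 0, 1/720, 0, -1/40320, 0, …
g: a_k = 0, 2, 0, -2/3, 0, 2/5, 0, -2/7, 0, 2/9, …
h₀=f·g: eliminate ⇒ L₀, order ≤ 2·2.
L = (10 + 26·x^2 + 11·x^4 + 4·x^6 + x^8) + (12·x + 20·x^3 + 12·x^5 + 4·x^7)·Dx + (12 + 32·x^2 + 18·x^4 + 8·x^6 + 2·x^8)·Dx^2 + (12·x + 20·x^3 + 12·x^5 + 4·x^7)·Dx^3 + (2 + 6·x^2 + 7·x^4 + 4·x^6 + x^8)·Dx^4  (order 4).
h: a_k = 0, -2, 0, 5/3, 0, -49/60, 0, 1301/2520, 0, -23147/60480, …
ICs: h(0) = 0, h′(0) = -2, h′′(0) = 0, h′′′(0) = 10.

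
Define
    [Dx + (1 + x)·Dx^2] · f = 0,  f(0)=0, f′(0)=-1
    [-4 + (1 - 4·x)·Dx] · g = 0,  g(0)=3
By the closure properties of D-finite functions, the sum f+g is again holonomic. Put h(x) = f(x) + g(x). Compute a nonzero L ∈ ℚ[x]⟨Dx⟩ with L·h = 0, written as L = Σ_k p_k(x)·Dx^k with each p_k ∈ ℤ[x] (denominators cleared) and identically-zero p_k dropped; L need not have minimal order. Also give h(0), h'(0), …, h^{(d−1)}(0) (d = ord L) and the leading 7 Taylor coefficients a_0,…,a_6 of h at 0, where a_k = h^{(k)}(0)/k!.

L = (-112 - 32·x)·Dx + (-94 - 208·x - 64·x^2)·Dx^2 + (9 - 23·x - 48·x^2 - 16·x^3)·Dx^3  (order 3).
h: a_k = 3, 11, 97/2, 575/3, 3073/4, 15359/5, 73729/6, …
ICs: h(0) = 3, h′(0) = 11, h′′(0) = 97.

f: a_k = 0, -1, 1/2, -1/3, 1/4, -1/5, 1/6, …
g: a_k = 3, 12, 48, 192, 768, 3072, 12288, …
f+g: L₀ = lclm(L_f,L_g), ord ≤ 2+1.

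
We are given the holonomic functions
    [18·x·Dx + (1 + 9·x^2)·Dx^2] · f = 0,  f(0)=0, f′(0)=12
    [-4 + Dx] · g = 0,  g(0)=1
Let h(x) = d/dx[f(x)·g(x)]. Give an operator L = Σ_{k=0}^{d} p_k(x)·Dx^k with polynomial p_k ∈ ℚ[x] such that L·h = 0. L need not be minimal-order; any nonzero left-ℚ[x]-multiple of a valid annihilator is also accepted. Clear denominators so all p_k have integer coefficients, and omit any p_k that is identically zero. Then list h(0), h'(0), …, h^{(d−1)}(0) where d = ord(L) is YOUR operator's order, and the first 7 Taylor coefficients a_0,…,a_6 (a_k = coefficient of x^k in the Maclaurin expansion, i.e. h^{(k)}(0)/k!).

L = (-4 - 288·x + 1548·x^2 - 2592·x^3 + 2592·x^4) + (-7 + 108·x - 531·x^2 + 972·x^3 - 1296·x^4)·Dx + (2 - 9·x + 36·x^2 - 81·x^3 + 162·x^4)·Dx^2  (order 2).
h: a_k = 12, 96, 180, -64, 172, 2976, -1076/15, …
ICs: h(0) = 12, h′(0) = 96.

f: a_k = 0, 12, 0, -36, 0, 972/5, 0, …
g: a_k = 1, 4, 8, 32/3, 32/3, 128/15, 256/45, …
L₀ := L_f ⊗_s L_g (sym. prod.), ord ≤ 2.
h=h₀': d/dx-closure on L₀ ⇒ L.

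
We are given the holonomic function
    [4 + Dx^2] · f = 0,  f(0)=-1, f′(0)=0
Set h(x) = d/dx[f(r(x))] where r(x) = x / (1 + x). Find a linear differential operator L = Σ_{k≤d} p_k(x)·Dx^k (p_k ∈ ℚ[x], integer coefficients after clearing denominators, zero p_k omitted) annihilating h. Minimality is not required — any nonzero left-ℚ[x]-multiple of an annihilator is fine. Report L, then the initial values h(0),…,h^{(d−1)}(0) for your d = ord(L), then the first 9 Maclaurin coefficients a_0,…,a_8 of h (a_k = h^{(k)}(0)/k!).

L = (10 + 12·x + 6·x^2) + (6 + 18·x + 18·x^2 + 6·x^3)·Dx + (1 + 4·x + 6·x^2 + 4·x^3 + x^4)·Dx^2  (order 2).
h: a_k = 0, 4, -12, 64/3, -80/3, 308/15, 28/5, -18832/315, 5168/35, …
ICs: h(0) = 0, h′(0) = 4.

f: a_k = -1, 0, 2, 0, -2/3, 0, 4/45, 0, -2/315, …
Substitute x→r, Dx→(1/r')Dx; clear ⇒ L₀.
Derive L from L₀ (diff closure).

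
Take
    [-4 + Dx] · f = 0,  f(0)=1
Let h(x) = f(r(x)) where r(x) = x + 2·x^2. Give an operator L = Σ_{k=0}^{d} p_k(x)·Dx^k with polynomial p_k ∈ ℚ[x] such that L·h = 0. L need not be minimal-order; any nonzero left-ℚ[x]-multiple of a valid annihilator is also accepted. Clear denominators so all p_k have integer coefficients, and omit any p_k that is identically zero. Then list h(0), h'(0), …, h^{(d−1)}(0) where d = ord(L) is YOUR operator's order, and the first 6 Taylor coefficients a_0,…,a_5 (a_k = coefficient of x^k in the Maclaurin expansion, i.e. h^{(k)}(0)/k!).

L = (-4 - 16·x) + Dx  (order 1).
h: a_k = 1, 4, 16, 128/3, 320/3, 3328/15, …
ICs: h(0) = 1.

f: a_k = 1, 4, 8, 32/3, 32/3, 128/15, …
f∘r: x↦r, Dx↦Dx/r' in L_f ⇒ L₀.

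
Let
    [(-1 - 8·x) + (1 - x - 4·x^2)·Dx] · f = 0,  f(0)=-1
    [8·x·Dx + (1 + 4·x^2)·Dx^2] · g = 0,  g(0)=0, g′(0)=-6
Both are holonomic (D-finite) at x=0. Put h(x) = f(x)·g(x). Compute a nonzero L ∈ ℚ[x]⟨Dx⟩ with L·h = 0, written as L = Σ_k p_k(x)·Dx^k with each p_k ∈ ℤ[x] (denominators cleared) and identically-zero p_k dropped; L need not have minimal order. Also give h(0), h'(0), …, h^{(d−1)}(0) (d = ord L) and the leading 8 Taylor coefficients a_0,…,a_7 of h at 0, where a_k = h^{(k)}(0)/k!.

L = (8 + 8·x + 96·x^2) + (2 + 8·x + 16·x^2 + 96·x^3)·Dx + (-1 + x + 4·x^3 + 16·x^4)·Dx^2  (order 2).
h: a_k = 0, 6, 6, 22, 46, 766/5, 1686/5, 6266/7, …
ICs: h(0) = 0, h′(0) = 6.

f: a_k = -1, -1, -5, -9, -29, -65, -181, -441, …
g: a_k = 0, -6, 0, 8, 0, -96/5, 0, 384/7, …
h₀=f·g: eliminate ⇒ L₀, order ≤ 1·2.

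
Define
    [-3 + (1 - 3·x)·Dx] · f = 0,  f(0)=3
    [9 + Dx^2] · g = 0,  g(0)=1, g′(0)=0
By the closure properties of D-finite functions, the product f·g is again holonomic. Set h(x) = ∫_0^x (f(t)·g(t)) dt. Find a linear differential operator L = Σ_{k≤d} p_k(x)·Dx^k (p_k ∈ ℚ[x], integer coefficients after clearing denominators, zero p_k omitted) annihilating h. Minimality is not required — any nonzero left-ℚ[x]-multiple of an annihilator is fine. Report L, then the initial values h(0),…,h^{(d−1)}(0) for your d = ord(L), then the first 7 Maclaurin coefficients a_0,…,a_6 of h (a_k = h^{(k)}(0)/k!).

L = (-9 + 27·x)·Dx + 6·Dx^2 + (-1 + 3·x)·Dx^3  (order 3).
h: a_k = 0, 3, 9/2, 9/2, 81/8, 1053/40, 1053/16, …
ICs: h(0) = 0, h′(0) = 3, h′′(0) = 9.

f: a_k = 3, 9, 27, 81, 243, 729, 2187, …
g: a_k = 1, 0, -9/2, 0, 27/8, 0, -81/80, …
Product ⇒ symmetric product L₀, ord ≤ 2.
h=∫h₀ ⇒ L = L₀·Dx.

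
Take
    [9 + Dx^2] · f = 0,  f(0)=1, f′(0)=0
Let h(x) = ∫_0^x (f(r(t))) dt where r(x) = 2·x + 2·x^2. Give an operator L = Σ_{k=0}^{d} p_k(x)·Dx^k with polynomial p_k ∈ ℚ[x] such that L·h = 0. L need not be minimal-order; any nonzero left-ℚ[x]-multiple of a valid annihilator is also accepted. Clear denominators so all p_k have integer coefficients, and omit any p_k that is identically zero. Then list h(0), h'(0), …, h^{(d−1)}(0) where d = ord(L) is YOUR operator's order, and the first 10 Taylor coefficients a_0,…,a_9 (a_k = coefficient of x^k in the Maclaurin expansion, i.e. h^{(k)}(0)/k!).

L = (36 + 216·x + 432·x^2 + 288·x^3)·Dx - 2·Dx^2 + (1 + 2·x)·Dx^3  (order 3).
h: a_k = 0, 1, 0, -6, -9, 36/5, 36, 1296/35, -108/5, -3408/35, …
ICs: h(0) = 0, h′(0) = 1, h′′(0) = 0.

f: a_k = 1, 0, -9/2, 0, 27/8, 0, -81/80, 0, 729/4480, 0, …
h₀=f(r): pull back L_f along r ⇒ L₀.
∫: right-multiply L₀ by Dx.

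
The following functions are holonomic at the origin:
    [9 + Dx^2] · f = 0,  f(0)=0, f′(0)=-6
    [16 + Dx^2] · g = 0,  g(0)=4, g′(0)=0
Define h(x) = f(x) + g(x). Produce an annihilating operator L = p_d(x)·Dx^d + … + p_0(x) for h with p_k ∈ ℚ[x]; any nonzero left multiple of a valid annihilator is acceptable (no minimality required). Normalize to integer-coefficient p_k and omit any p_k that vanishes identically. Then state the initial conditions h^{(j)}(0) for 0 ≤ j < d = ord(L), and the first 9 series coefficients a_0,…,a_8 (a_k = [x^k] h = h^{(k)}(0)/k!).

L = 144 + 25·Dx^2 + Dx^4  (order 4).
h: a_k = 4, -6, -32, 9, 128/3, -81/20, -1024/45, 243/280, 2048/315, …
ICs: h(0) = 4, h′(0) = -6, h′′(0) = -64, h′′′(0) = 54.

f: a_k = 0, -6, 0, 9, 0, -81/20, 0, 243/280, 0, …
g: a_k = 4, 0, -32, 0, 128/3, 0, -1024/45, 0, 2048/315, …
h₀=f+g: left-lcm gives L₀, ord ≤ 4.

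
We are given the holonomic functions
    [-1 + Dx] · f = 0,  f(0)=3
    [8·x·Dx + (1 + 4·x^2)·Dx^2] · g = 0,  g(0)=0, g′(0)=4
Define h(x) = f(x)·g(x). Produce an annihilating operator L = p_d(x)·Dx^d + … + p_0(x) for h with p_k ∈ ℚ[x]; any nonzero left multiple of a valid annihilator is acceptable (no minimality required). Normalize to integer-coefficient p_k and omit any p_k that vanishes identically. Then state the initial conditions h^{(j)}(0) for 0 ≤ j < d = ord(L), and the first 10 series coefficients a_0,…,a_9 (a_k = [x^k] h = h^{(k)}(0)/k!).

f: a_k = 3, 3, 3/2, 1/2, 1/8, 1/40, 1/240, 1/1680, 1/13440, 1/120960, …
g: a_k = 0, 4, 0, -16/3, 0, 64/5, 0, -256/7, 0, 1024/9, …
f·g: L₀ = L_f ⊗_s L_g, ord ≤ 1·2.
L = (1 - 8·x + 4·x^2) + (-2 + 8·x - 8·x^2)·Dx + (1 + 4·x^2)·Dx^2  (order 2).
h: a_k = 0, 12, 12, -10, -14, 309/10, 215/6, -12763/140, -43447/420, 2903587/10080, …
ICs: h(0) = 0, h′(0) = 12.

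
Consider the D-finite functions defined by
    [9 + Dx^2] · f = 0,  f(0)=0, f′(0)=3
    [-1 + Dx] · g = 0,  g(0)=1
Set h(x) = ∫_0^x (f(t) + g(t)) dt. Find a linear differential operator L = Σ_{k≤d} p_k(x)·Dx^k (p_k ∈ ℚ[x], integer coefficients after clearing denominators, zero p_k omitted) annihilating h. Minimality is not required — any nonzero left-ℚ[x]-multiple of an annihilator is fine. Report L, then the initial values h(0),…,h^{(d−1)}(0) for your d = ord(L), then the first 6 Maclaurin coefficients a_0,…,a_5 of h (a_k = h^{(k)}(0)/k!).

f: a_k = 0, 3, 0, -9/2, 0, 81/40, …
g: a_k = 1, 1, 1/2, 1/6, 1/24, 1/120, …
f+g: L₀ = lclm(L_f,L_g), ord ≤ 2+1.
Integrate: L := L₀·Dx.
L = -9·Dx + 9·Dx^2 - Dx^3 + Dx^4  (order 4).
h: a_k = 0, 1, 2, 1/6, -13/12, 1/120, …
ICs: h(0) = 0, h′(0) = 1, h′′(0) = 4, h′′′(0) = 1.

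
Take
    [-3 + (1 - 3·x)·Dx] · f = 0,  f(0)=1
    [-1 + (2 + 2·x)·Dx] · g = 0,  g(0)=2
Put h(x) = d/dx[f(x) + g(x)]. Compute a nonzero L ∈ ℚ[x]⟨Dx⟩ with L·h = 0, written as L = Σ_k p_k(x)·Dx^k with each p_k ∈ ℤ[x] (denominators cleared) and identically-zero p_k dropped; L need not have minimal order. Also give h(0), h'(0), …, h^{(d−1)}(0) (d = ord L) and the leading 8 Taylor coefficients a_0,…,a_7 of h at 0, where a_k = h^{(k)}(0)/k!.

L = (-126 - 54·x) + (-213 - 450·x - 189·x^2)·Dx + (26 - 34·x - 114·x^2 - 54·x^3)·Dx^2  (order 2).
h: a_k = 4, 35/2, 651/8, 5179/16, 155555/128, 1119681/256, 15676647/1024, 107494995/2048, …
ICs: h(0) = 4, h′(0) = 35/2.

f: a_k = 1, 3, 9, 27, 81, 243, 729, 2187, …
g: a_k = 2, 1, -1/4, 1/8, -5/64, 7/128, -21/512, 33/1024, …
h₀=f+g: left-lcm gives L₀, ord ≤ 2.
Derive L from L₀ (diff closure).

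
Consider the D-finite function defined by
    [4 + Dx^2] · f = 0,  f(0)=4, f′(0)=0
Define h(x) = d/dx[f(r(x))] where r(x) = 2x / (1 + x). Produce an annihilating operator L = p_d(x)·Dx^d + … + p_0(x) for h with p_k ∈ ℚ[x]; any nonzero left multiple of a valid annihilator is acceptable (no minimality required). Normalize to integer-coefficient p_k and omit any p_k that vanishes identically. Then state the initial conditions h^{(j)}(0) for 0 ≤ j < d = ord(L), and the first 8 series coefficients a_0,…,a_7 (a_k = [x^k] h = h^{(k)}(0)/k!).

f: a_k = 4, 0, -8, 0, 8/3, 0, -16/45, 0, …
Change of var in L_f (x↦r) gives L₀.
h=h₀': d/dx-closure on L₀ ⇒ L.
L = (22 + 12·x + 6·x^2) + (6 + 18·x + 18·x^2 + 6·x^3)·Dx + (1 + 4·x + 6·x^2 + 4·x^3 + x^4)·Dx^2  (order 2).
h: a_k = 0, -64, 192, -640/3, -640/3, 21952/15, -18368/5, 402176/63, …
ICs: h(0) = 0, h′(0) = -64.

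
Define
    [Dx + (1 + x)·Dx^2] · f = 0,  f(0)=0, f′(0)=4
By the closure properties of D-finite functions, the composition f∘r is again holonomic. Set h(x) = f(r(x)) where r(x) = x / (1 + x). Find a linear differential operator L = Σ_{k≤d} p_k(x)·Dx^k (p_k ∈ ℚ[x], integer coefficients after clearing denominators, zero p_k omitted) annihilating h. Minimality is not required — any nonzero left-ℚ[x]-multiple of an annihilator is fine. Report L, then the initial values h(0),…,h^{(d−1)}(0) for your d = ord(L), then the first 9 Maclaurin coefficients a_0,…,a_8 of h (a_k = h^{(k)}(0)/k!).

L = (3 + 4·x)·Dx + (1 + 3·x + 2·x^2)·Dx^2  (order 2).
h: a_k = 0, 4, -6, 28/3, -15, 124/5, -42, 508/7, -255/2, …
ICs: h(0) = 0, h′(0) = 4.

f: a_k = 0, 4, -2, 4/3, -1, 4/5, -2/3, 4/7, -1/2, …
f∘r: x↦r, Dx↦Dx/r' in L_f ⇒ L₀.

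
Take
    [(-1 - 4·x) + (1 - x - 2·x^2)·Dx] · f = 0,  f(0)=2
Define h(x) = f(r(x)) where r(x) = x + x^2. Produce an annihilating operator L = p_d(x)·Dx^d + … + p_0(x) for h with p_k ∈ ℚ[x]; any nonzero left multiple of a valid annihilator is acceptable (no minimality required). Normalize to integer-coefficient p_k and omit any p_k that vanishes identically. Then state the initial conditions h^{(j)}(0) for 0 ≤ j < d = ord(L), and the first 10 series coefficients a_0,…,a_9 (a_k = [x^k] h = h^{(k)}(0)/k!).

f: a_k = 2, 2, 6, 10, 22, 42, 86, 170, 342, 682, …
f∘r: x↦r, Dx↦Dx/r' in L_f ⇒ L₀.
L = (1 + 6·x + 12·x^2 + 8·x^3) + (-1 + x + 3·x^2 + 4·x^3 + 2·x^4)·Dx  (order 1).
h: a_k = 2, 2, 8, 22, 58, 160, 438, 1194, 3264, 8918, …
ICs: h(0) = 2.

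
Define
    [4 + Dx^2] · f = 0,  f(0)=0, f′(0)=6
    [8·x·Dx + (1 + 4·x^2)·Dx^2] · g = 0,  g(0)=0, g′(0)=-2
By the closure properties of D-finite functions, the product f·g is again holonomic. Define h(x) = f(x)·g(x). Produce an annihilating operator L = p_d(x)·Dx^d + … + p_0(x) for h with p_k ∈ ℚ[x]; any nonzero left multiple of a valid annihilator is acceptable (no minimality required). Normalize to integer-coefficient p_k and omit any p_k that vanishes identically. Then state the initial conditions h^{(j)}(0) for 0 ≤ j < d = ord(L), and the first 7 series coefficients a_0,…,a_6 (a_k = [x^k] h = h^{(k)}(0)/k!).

f: a_k = 0, 6, 0, -4, 0, 4/5, 0, …
g: a_k = 0, -2, 0, 8/3, 0, -32/5, 0, …
L₀ := L_f ⊗_s L_g (sym. prod.), ord ≤ 4.
L = (80 + 832·x^2 + 1408·x^4 + 2048·x^6 + 2048·x^8) + (96·x + 640·x^3 + 1536·x^5 + 2048·x^7)·Dx + (24 + 256·x^2 + 576·x^4 + 1024·x^6 + 1024·x^8)·Dx^2 + (24·x + 160·x^3 + 384·x^5 + 512·x^7)·Dx^3 + (1 + 12·x^2 + 56·x^4 + 128·x^6 + 128·x^8)·Dx^4  (order 4).
h: a_k = 0, 0, -12, 0, 24, 0, -152/3, …
ICs: h(0) = 0, h′(0) = 0, h′′(0) = -24, h′′′(0) = 0.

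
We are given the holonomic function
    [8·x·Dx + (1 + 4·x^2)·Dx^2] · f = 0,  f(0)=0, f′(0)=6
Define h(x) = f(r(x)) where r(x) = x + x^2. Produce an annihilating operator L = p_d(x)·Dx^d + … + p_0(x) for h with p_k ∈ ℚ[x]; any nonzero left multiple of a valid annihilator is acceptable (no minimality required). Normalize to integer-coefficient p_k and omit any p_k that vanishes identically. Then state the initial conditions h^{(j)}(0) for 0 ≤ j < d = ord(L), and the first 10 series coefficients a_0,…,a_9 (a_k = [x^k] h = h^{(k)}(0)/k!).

f: a_k = 0, 6, 0, -8, 0, 96/5, 0, -384/7, 0, 512/3, …
h₀=f(r): pull back L_f along r ⇒ L₀.
L = (-2 + 8·x + 32·x^2 + 48·x^3 + 24·x^4)·Dx + (1 + 2·x + 4·x^2 + 16·x^3 + 20·x^4 + 8·x^5)·Dx^2  (order 2).
h: a_k = 0, 6, 6, -8, -24, -24/5, 88, 960/7, -192, -2656/3, …
ICs: h(0) = 0, h′(0) = 6.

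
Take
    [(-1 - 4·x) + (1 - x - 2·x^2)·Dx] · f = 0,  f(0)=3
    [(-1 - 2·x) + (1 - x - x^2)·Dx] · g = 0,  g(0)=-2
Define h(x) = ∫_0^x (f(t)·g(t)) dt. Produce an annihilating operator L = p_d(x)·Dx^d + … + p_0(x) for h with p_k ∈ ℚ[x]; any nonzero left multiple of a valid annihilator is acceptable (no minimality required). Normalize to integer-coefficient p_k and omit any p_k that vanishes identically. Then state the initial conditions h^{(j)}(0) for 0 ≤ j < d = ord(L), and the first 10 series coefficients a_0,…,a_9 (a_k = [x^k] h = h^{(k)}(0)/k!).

f: a_k = 3, 3, 9, 15, 33, 63, 129, 255, 513, 1023, …
g: a_k = -2, -2, -4, -6, -10, -16, -26, -42, -68, -110, …
f·g: L₀ = L_f ⊗_s L_g, ord ≤ 1·1.
∫: right-multiply L₀ by Dx.
L = (-2 - 4·x + 9·x^2 + 8·x^3)·Dx + (1 - 2·x - 2·x^2 + 3·x^3 + 2·x^4)·Dx^2  (order 2).
h: a_k = 0, -6, -6, -12, -39/2, -36, -64, -822/7, -429/2, -396, …
ICs: h(0) = 0, h′(0) = -6.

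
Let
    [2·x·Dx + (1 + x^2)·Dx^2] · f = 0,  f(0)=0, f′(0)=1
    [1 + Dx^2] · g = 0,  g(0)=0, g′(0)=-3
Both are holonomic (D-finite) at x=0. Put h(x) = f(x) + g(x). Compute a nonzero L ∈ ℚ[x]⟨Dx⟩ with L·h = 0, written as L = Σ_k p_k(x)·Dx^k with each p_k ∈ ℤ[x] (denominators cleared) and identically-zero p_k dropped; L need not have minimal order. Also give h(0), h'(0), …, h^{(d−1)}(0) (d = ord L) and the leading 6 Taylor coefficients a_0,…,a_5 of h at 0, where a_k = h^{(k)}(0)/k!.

f: a_k = 0, 1, 0, -1/3, 0, 1/5, …
g: a_k = 0, -3, 0, 1/2, 0, -1/40, …
L₀ := lclm(L_f,L_g); ord L₀ ≤ 2+2.
L = (-22·x + 28·x^3 + 2·x^5)·Dx + (-1 + 7·x^2 + 9·x^4 + x^6)·Dx^2 + (-22·x + 28·x^3 + 2·x^5)·Dx^3 + (-1 + 7·x^2 + 9·x^4 + x^6)·Dx^4  (order 4).
h: a_k = 0, -2, 0, 1/6, 0, 7/40, …
ICs: h(0) = 0, h′(0) = -2, h′′(0) = 0, h′′′(0) = 1.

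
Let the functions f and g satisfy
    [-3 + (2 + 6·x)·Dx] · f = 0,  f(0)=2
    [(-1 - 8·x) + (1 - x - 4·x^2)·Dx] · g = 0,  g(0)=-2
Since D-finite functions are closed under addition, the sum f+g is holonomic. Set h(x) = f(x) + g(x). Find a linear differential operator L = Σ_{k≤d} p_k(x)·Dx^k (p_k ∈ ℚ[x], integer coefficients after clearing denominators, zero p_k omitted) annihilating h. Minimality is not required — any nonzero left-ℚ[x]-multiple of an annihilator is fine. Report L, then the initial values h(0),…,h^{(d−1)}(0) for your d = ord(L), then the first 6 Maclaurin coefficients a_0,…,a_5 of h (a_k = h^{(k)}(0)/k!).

f: a_k = 2, 3, -9/4, 27/8, -405/64, 1701/128, …
g: a_k = -2, -2, -10, -18, -58, -130, …
h₀=f+g: left-lcm gives L₀, ord ≤ 2.
L = (69 + 387·x + 900·x^2 + 1440·x^3) + (-49 - 318·x - 1257·x^2 - 3240·x^3 - 3600·x^4)·Dx + (-2 + 46·x + 234·x^2 - 86·x^3 - 1440·x^4 - 1440·x^5)·Dx^2  (order 2).
h: a_k = 0, 1, -49/4, -117/8, -4117/64, -14939/128, …
ICs: h(0) = 0, h′(0) = 1.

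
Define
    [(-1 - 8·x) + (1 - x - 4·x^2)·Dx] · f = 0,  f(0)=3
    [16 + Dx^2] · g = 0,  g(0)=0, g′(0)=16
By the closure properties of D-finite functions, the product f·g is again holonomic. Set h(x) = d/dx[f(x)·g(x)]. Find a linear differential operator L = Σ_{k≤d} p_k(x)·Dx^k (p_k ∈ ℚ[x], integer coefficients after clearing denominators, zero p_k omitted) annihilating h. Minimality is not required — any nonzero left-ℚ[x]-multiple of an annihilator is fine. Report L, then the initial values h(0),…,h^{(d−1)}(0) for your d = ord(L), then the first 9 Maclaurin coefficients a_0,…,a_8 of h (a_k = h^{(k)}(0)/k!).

L = (-12 - 64·x - 224·x^2 + 256·x^3 + 512·x^4) + (-1 - 4·x + 48·x^2 + 128·x^3)·Dx + (1 - 3·x - 10·x^2 + 16·x^3 + 32·x^4)·Dx^2  (order 2).
h: a_k = 48, 96, 336, 1216, 4272, 62112/5, 572144/15, 11533696/105, 33580784/105, …
ICs: h(0) = 48, h′(0) = 96.

f: a_k = 3, 3, 15, 27, 87, 195, 543, 1323, 3495, …
g: a_k = 0, 16, 0, -128/3, 0, 512/15, 0, -4096/315, 0, …
Product ⇒ symmetric product L₀, ord ≤ 2.
h₀' ⇒ L via d/dx closure of L₀.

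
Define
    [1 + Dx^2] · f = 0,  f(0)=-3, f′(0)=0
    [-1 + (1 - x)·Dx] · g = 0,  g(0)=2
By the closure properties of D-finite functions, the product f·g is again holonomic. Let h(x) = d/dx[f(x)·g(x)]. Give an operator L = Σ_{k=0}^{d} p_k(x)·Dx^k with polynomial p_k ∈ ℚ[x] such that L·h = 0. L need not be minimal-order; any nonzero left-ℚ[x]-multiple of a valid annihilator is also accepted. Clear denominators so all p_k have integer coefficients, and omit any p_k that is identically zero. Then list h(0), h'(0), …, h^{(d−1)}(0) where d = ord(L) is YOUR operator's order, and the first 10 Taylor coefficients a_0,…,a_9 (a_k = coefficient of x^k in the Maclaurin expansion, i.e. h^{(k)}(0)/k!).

L = (-1 - 2·x + x^2) + (-2 + 2·x)·Dx + (1 - 2·x + x^2)·Dx^2  (order 2).
h: a_k = -6, -6, -9, -13, -65/4, -389/20, -2723/120, -4357/168, -13071/448, -1960649/60480, …
ICs: h(0) = -6, h′(0) = -6.

f: a_k = -3, 0, 3/2, 0, -1/8, 0, 1/240, 0, -1/13440, 0, …
g: a_k = 2, 2, 2, 2, 2, 2, 2, 2, 2, 2, …
L₀ := L_f ⊗_s L_g (sym. prod.), ord ≤ 2.
Differentiate: ansatz ord ≤ ord L₀ ⇒ L.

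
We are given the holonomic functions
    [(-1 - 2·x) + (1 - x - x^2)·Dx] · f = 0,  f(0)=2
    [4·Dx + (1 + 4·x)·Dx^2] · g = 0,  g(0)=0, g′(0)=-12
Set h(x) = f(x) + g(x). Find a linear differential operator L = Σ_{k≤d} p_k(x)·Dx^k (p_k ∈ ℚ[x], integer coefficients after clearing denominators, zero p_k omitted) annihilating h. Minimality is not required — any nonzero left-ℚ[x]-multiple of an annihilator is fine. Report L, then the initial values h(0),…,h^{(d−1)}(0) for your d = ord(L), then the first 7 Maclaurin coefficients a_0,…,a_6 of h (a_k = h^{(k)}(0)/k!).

f: a_k = 2, 2, 4, 6, 10, 16, 26, …
g: a_k = 0, -12, 24, -64, 192, -3072/5, 2048, …
L₀ := lclm(L_f,L_g); ord L₀ ≤ 1+2.
L = (100 + 272·x + 392·x^2 + 144·x^3 + 96·x^4)·Dx + (-7 + 96·x + 434·x^2 + 540·x^3 + 304·x^4 + 160·x^5)·Dx^2 + (-4 - 25·x - 28·x^2 + 46·x^3 + 73·x^4 + 76·x^5 + 32·x^6)·Dx^3  (order 3).
h: a_k = 2, -10, 28, -58, 202, -2992/5, 2074, …
ICs: h(0) = 2, h′(0) = -10, h′′(0) = 56.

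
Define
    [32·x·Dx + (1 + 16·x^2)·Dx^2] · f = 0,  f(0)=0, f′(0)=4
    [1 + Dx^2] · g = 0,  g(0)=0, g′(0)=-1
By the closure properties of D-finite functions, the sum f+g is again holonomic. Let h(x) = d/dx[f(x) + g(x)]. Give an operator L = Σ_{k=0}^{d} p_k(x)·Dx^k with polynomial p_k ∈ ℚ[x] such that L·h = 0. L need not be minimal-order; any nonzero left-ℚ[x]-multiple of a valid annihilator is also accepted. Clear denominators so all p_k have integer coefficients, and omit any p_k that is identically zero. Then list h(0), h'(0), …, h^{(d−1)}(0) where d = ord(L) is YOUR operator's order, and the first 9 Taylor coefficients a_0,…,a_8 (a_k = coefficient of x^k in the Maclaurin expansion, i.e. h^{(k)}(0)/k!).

f: a_k = 0, 4, 0, -64/3, 0, 1024/5, 0, -16384/7, 0, …
g: a_k = 0, -1, 0, 1/6, 0, -1/120, 0, 1/5040, 0, …
Weyl lclm of L_f,L_g ⇒ L₀ (ord ≤ 4).
h₀' ⇒ L via d/dx closure of L₀.
L = (-6112·x + 99328·x^3 + 8192·x^5) + (-31 + 1072·x^2 + 25344·x^4 + 4096·x^6)·Dx + (-6112·x + 99328·x^3 + 8192·x^5)·Dx^2 + (-31 + 1072·x^2 + 25344·x^4 + 4096·x^6)·Dx^3  (order 3).
h: a_k = 3, 0, -127/2, 0, 24575/24, 0, -11796479/720, 0, 10569646079/40320, …
ICs: h(0) = 3, h′(0) = 0, h′′(0) = -127.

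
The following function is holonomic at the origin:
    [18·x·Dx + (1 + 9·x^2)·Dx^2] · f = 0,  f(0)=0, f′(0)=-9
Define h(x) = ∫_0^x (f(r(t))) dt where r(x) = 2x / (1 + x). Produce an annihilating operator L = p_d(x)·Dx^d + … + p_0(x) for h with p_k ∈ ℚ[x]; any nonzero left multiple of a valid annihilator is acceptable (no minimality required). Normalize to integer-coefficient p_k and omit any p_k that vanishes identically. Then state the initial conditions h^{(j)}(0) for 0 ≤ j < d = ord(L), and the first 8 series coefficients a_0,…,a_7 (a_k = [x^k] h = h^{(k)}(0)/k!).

L = (2 + 74·x)·Dx^2 + (1 + 2·x + 37·x^2)·Dx^3  (order 3).
h: a_k = 0, 0, -9, 6, 99/2, -126, -2823/5, 21186/7, …
ICs: h(0) = 0, h′(0) = 0, h′′(0) = -18.

f: a_k = 0, -9, 0, 27, 0, -729/5, 0, 6561/7, …
Change of var in L_f (x↦r) gives L₀.
h=∫₀ˣh₀: take L = L₀·Dx.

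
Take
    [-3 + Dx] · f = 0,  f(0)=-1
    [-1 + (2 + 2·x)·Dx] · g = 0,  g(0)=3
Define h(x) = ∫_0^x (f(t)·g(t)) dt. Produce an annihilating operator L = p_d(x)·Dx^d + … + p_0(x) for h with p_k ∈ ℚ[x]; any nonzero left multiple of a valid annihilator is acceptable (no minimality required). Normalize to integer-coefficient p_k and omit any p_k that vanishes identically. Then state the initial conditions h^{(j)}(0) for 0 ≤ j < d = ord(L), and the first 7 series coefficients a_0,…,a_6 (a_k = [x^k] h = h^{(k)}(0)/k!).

f: a_k = -1, -3, -9/2, -9/2, -27/8, -81/40, -81/80, …
g: a_k = 3, 3/2, -3/8, 3/16, -15/128, 21/256, -63/1024, …
L₀ := L_f ⊗_s L_g (sym. prod.), ord ≤ 1.
h=∫h₀ ⇒ L = L₀·Dx.
L = (-7 - 6·x)·Dx + (2 + 2·x)·Dx^2  (order 2).
h: a_k = 0, -3, -21/4, -47/8, -309/64, -2001/640, -4277/2560, …
ICs: h(0) = 0, h′(0) = -3.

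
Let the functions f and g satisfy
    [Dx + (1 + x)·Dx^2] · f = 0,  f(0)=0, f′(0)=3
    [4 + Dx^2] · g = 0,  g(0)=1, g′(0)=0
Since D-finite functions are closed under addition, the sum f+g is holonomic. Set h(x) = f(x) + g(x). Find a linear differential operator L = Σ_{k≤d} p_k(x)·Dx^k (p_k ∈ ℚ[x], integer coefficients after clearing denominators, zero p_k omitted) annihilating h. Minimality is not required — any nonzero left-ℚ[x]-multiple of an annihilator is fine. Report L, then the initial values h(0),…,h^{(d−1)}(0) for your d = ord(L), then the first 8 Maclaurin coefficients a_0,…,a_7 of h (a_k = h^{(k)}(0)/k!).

L = (20 + 16·x + 8·x^2)·Dx + (12 + 28·x + 24·x^2 + 8·x^3)·Dx^2 + (5 + 4·x + 2·x^2)·Dx^3 + (3 + 7·x + 6·x^2 + 2·x^3)·Dx^4  (order 4).
h: a_k = 1, 3, -7/2, 1, -1/12, 3/5, -53/90, 3/7, …
ICs: h(0) = 1, h′(0) = 3, h′′(0) = -7, h′′′(0) = 6.

f: a_k = 0, 3, -3/2, 1, -3/4, 3/5, -1/2, 3/7, …
g: a_k = 1, 0, -2, 0, 2/3, 0, -4/45, 0, …
f+g: L₀ = lclm(L_f,L_g), ord ≤ 2+2.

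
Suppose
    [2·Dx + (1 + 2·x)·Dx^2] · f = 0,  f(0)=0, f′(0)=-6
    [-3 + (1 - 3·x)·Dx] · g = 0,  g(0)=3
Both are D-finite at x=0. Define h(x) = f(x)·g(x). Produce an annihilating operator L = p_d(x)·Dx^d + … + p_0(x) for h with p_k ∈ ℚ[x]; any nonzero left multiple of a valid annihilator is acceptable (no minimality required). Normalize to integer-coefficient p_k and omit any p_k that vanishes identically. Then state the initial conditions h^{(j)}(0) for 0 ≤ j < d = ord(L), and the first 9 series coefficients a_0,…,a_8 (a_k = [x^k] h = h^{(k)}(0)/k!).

L = 6 + (4 + 18·x)·Dx + (-1 + x + 6·x^2)·Dx^2  (order 2).
h: a_k = 0, -18, -36, -132, -360, -5688/5, -16584/5, -354024/35, -1051992/35, …
ICs: h(0) = 0, h′(0) = -18.

f: a_k = 0, -6, 6, -8, 12, -96/5, 32, -384/7, 96, …
g: a_k = 3, 9, 27, 81, 243, 729, 2187, 6561, 19683, …
L₀ := L_f ⊗_s L_g (sym. prod.), ord ≤ 2.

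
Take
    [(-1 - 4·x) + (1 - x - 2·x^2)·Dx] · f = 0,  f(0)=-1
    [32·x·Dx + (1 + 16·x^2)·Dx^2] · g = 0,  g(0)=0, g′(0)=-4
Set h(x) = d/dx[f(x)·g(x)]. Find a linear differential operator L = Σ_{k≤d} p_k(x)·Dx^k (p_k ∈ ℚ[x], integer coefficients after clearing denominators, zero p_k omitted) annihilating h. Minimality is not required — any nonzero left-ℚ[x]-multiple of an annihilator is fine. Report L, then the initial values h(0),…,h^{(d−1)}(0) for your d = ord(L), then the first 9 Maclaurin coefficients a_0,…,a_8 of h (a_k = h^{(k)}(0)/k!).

f: a_k = -1, -1, -3, -5, -11, -21, -43, -85, -171, …
g: a_k = 0, -4, 0, 64/3, 0, -1024/5, 0, 16384/7, 0, …
h₀=f·g: eliminate ⇒ L₀, order ≤ 1·2.
Differentiate: ansatz ord ≤ ord L₀ ⇒ L.
L = (-36 + 2880·x^2 + 6144·x^3 + 18432·x^4) + (11 + 60·x - 144·x^2 - 64·x^3 + 6144·x^4 + 12288·x^5)·Dx + (-1 - 7·x - 54·x^2 - 48·x^3 - 512·x^4 + 1024·x^5 + 1536·x^6)·Dx^2  (order 2).
h: a_k = 4, 8, -28, -16/3, 924, 5464/5, -187828/15, -79776/7, 7599332/35, …
ICs: h(0) = 4, h′(0) = 8.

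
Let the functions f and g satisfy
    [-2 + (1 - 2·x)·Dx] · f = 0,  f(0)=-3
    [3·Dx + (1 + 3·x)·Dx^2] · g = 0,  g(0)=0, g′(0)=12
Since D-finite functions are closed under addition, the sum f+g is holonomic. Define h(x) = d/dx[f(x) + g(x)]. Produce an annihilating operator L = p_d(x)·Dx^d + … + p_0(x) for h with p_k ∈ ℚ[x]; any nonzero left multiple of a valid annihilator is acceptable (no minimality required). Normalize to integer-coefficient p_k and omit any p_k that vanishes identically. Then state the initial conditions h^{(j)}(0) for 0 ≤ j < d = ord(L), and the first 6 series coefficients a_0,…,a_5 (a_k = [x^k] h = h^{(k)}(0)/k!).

L = (144 + 72·x) + (6 + 216·x + 144·x^2)·Dx + (-7 - 13·x + 36·x^2 + 36·x^3)·Dx^2  (order 2).
h: a_k = 6, -60, 36, -516, 492, -4068, …
ICs: h(0) = 6, h′(0) = -60.

f: a_k = -3, -6, -12, -24, -48, -96, …
g: a_k = 0, 12, -18, 36, -81, 972/5, …
h₀=f+g: left-lcm gives L₀, ord ≤ 3.
Derive L from L₀ (diff closure).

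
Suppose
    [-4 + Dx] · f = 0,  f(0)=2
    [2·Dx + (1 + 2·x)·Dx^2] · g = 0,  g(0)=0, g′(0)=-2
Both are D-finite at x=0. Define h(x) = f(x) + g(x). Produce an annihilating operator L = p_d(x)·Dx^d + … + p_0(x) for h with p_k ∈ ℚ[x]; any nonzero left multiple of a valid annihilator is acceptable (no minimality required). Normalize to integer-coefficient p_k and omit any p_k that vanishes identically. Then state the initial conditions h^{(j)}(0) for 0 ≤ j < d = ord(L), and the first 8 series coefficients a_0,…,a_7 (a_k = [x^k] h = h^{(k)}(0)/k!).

L = (-32 - 32·x)·Dx + (-4 - 32·x - 32·x^2)·Dx^2 + (3 + 10·x + 8·x^2)·Dx^3  (order 3).
h: a_k = 2, 6, 18, 56/3, 76/3, 32/3, 992/45, -3712/315, …
ICs: h(0) = 2, h′(0) = 6, h′′(0) = 36.

f: a_k = 2, 8, 16, 64/3, 64/3, 256/15, 512/45, 2048/315, …
g: a_k = 0, -2, 2, -8/3, 4, -32/5, 32/3, -128/7, …
Weyl lclm of L_f,L_g ⇒ L₀ (ord ≤ 3).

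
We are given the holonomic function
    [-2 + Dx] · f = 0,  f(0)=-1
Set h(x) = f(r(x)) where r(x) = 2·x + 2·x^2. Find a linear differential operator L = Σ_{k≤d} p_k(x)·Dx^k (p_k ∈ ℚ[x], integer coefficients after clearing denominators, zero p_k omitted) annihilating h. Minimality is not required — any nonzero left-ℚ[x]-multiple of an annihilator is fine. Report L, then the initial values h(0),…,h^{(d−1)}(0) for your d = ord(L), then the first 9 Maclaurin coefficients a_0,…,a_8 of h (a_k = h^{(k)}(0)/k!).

f: a_k = -1, -2, -2, -4/3, -2/3, -4/15, -4/45, -8/315, -2/315, …
L₀ from L_f via x↦r, Dx↦r'^{-1}Dx.
L = (-4 - 8·x) + Dx  (order 1).
h: a_k = -1, -4, -12, -80/3, -152/3, -416/5, -5536/45, -52096/315, -1440/7, …
ICs: h(0) = -1.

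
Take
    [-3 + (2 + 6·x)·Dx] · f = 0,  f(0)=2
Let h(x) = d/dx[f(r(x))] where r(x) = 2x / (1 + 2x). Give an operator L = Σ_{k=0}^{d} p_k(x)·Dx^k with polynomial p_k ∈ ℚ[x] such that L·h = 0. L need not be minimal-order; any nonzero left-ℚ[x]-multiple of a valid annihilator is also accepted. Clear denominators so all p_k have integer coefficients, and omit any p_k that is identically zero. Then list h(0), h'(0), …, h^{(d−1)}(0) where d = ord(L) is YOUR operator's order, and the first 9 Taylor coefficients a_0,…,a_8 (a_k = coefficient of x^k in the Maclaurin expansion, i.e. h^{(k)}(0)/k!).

L = (-7 - 32·x) + (-1 - 10·x - 16·x^2)·Dx  (order 1).
h: a_k = 6, -42, 261, -1677, 45345/4, -318915/4, 4608345/8, -33903165/8, 2020675545/64, …
ICs: h(0) = 6.

f: a_k = 2, 3, -9/4, 27/8, -405/64, 1701/128, -15309/512, 72171/1024, -2814669/16384, …
f∘r: x↦r, Dx↦Dx/r' in L_f ⇒ L₀.
Derive L from L₀ (diff closure).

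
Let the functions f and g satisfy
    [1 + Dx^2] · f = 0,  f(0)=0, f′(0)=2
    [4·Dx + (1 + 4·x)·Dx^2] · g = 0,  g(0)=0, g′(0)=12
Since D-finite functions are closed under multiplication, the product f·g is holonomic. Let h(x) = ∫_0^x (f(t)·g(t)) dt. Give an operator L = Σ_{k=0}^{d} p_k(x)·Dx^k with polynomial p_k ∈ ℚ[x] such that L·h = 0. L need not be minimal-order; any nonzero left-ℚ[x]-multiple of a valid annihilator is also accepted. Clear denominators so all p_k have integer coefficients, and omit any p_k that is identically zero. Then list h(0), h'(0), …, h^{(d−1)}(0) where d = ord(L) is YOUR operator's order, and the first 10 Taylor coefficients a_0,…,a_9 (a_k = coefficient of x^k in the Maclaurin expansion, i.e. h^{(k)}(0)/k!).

L = (-147 - 144·x - 224·x^2 + 256·x^3 + 256·x^4)·Dx + (-56 - 160·x + 384·x^2 + 512·x^3)·Dx^2 + (-150 - 160·x - 192·x^2 + 512·x^3 + 512·x^4)·Dx^3 + (-56 - 160·x + 384·x^2 + 512·x^3)·Dx^4 + (-3 - 16·x + 32·x^2 + 256·x^3 + 256·x^4)·Dx^5  (order 5).
h: a_k = 0, 0, 0, 8, -12, 124/5, -188/3, 3623/21, -10081/20, 581267/378, …
ICs: h(0) = 0, h′(0) = 0, h′′(0) = 0, h′′′(0) = 48, h′′′′(0) = -288.

f: a_k = 0, 2, 0, -1/3, 0, 1/60, 0, -1/2520, 0, 1/181440, …
g: a_k = 0, 12, -24, 64, -192, 3072/5, -2048, 49152/7, -24576, 262144/3, …
f·g: L₀ = L_f ⊗_s L_g, ord ≤ 2·2.
Integrate: L := L₀·Dx.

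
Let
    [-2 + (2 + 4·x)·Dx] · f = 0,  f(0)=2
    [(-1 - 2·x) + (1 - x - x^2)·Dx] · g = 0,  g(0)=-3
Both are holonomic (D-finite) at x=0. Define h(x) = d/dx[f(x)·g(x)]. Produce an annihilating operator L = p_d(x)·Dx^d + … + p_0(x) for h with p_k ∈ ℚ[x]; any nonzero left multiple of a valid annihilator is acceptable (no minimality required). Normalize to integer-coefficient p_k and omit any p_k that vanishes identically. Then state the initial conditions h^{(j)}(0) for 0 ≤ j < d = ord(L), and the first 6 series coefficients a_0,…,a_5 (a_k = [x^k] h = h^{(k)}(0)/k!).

f: a_k = 2, 2, -1, 1, -5/4, 7/4, …
g: a_k = -3, -3, -6, -9, -15, -24, …
f·g: L₀ = L_f ⊗_s L_g, ord ≤ 1·1.
h=h₀': d/dx-closure on L₀ ⇒ L.
L = (5 + 30·x + 45·x^2 + 30·x^3 + 15·x^4) + (-2 - 5·x + 10·x^3 + 15·x^4 + 6·x^5)·Dx  (order 1).
h: a_k = -12, -30, -90, -165, -765/2, -2637/4, …
ICs: h(0) = -12.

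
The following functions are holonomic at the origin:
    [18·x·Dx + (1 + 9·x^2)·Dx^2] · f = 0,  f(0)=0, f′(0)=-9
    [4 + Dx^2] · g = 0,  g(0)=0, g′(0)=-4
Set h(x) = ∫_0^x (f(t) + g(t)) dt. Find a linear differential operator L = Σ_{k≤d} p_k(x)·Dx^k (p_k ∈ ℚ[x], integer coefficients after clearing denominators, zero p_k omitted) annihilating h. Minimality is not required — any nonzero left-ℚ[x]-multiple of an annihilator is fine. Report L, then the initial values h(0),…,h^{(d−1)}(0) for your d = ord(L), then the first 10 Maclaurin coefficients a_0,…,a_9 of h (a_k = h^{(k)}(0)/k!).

f: a_k = 0, -9, 0, 27, 0, -729/5, 0, 6561/7, 0, -6561, …
g: a_k = 0, -4, 0, 8/3, 0, -8/15, 0, 16/315, 0, -8/2835, …
Sum ⇒ L₀ = lclm(L_f,L_g) in ℚ(x)⟨Dx⟩.
h=∫₀ˣh₀: take L = L₀·Dx.
L = (-3744·x + 37584·x^3 + 11664·x^5)·Dx^2 + (-28 + 864·x^2 + 10692·x^4 + 5832·x^6)·Dx^3 + (-936·x + 9396·x^3 + 2916·x^5)·Dx^4 + (-7 + 216·x^2 + 2673·x^4 + 1458·x^6)·Dx^5  (order 5).
h: a_k = 0, 0, -13/2, 0, 89/12, 0, -439/18, 0, 295261/2520, 0, …
ICs: h(0) = 0, h′(0) = 0, h′′(0) = -13, h′′′(0) = 0, h′′′′(0) = 178.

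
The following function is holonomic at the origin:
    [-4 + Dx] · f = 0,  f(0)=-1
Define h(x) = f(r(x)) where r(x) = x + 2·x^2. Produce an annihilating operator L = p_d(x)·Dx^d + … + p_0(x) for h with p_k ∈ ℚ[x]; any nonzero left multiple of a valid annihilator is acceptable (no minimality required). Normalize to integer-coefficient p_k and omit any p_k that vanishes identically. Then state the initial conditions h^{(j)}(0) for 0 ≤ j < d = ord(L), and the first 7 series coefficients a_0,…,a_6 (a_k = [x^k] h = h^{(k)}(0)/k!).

f: a_k = -1, -4, -8, -32/3, -32/3, -128/15, -256/45, …
Change of var in L_f (x↦r) gives L₀.
L = (-4 - 16·x) + Dx  (order 1).
h: a_k = -1, -4, -16, -128/3, -320/3, -3328/15, -19456/45, …
ICs: h(0) = -1.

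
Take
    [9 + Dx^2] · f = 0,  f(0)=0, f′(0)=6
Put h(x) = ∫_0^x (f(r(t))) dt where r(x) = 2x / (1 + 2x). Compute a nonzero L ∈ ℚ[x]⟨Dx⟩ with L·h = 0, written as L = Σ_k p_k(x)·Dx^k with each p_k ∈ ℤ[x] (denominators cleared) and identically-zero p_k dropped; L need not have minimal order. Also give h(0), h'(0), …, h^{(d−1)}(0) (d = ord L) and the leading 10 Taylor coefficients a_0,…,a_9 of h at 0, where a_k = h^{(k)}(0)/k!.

L = 36·Dx + (4 + 24·x + 48·x^2 + 32·x^3)·Dx^2 + (1 + 8·x + 24·x^2 + 32·x^3 + 16·x^4)·Dx^3  (order 3).
h: a_k = 0, 0, 6, -8, -6, 336/5, -1172/5, 4080/7, -38706/35, 20192/15, …
ICs: h(0) = 0, h′(0) = 0, h′′(0) = 12.

f: a_k = 0, 6, 0, -9, 0, 81/20, 0, -243/280, 0, 243/2240, …
Change of var in L_f (x↦r) gives L₀.
Integrate: L := L₀·Dx.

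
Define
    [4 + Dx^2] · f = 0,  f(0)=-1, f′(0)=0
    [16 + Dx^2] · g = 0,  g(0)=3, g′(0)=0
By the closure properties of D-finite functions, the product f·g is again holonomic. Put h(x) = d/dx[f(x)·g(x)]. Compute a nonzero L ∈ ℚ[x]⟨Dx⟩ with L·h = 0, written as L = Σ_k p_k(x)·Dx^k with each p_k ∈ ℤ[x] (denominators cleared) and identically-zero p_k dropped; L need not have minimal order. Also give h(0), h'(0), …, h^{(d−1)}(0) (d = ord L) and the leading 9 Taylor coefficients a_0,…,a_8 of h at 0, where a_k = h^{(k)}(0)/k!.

f: a_k = -1, 0, 2, 0, -2/3, 0, 4/45, 0, -2/315, …
g: a_k = 3, 0, -24, 0, 32, 0, -256/15, 0, 512/105, …
h₀=f·g: eliminate ⇒ L₀, order ≤ 2·2.
Differentiate: ansatz ord ≤ ord L₀ ⇒ L.
L = 144 + 40·Dx^2 + Dx^4  (order 4).
h: a_k = 0, 60, 0, -328, 0, 584, 0, -52496/105, 0, …
ICs: h(0) = 0, h′(0) = 60, h′′(0) = 0, h′′′(0) = -1968.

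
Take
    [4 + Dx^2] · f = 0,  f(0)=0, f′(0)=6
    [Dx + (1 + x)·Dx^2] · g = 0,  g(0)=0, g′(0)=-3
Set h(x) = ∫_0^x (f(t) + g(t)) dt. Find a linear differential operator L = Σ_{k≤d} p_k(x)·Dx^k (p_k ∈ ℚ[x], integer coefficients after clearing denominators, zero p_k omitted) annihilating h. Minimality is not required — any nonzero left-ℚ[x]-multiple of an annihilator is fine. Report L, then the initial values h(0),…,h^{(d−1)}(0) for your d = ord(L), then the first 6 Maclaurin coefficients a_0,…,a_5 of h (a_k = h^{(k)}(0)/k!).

L = (20 + 16·x + 8·x^2)·Dx^2 + (12 + 28·x + 24·x^2 + 8·x^3)·Dx^3 + (5 + 4·x + 2·x^2)·Dx^4 + (3 + 7·x + 6·x^2 + 2·x^3)·Dx^5  (order 5).
h: a_k = 0, 0, 3/2, 1/2, -5/4, 3/20, …
ICs: h(0) = 0, h′(0) = 0, h′′(0) = 3, h′′′(0) = 3, h′′′′(0) = -30.

f: a_k = 0, 6, 0, -4, 0, 4/5, …
g: a_k = 0, -3, 3/2, -1, 3/4, -3/5, …
h₀=f+g: left-lcm gives L₀, ord ≤ 4.
Integrate: L := L₀·Dx.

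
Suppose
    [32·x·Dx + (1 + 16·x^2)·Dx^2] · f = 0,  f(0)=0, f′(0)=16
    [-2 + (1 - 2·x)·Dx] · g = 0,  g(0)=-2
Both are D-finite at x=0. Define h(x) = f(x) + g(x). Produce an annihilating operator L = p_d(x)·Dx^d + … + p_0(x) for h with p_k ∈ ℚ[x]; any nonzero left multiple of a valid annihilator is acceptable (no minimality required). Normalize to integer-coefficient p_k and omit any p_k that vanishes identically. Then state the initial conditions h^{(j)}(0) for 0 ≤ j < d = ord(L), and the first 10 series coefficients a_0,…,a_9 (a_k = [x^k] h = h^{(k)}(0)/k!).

L = (32 - 256·x - 1536·x^2)·Dx + (-14 + 32·x + 160·x^2 - 1536·x^3)·Dx^2 + (1 + 6·x + 96·x^3 - 256·x^4)·Dx^3  (order 3).
h: a_k = -2, 12, -8, -304/3, -32, 3776/5, -128, -67328/7, -512, 1039360/9, …
ICs: h(0) = -2, h′(0) = 12, h′′(0) = -16.

f: a_k = 0, 16, 0, -256/3, 0, 4096/5, 0, -65536/7, 0, 1048576/9, …
g: a_k = -2, -4, -8, -16, -32, -64, -128, -256, -512, -1024, …
f+g: L₀ = lclm(L_f,L_g), ord ≤ 2+1.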